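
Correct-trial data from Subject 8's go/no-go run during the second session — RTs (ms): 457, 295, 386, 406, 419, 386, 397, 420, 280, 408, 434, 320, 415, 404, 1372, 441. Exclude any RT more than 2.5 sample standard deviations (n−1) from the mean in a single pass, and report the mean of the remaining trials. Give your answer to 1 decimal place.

n = 16, ΣRT = 7240, M = 452.500
Σ(x−M)² = 940098.00; s = √(940098.00/15) = 250.346
Cutoffs: 452.500 ± 2.5·250.346 → [-173.4, 1078.4]
Outside: 1372 → excluded.
Retained (n=15): Σ = 5868, mean = 5868/15 = 391.200

391.2 ms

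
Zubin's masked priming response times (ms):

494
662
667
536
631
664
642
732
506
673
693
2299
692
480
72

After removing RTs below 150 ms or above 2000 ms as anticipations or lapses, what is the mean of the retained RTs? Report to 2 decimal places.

Excluded: 72, 2299
Retained (n=13): Σ = 8072
Mean = 8072/13 = 620.9231

620.92 ms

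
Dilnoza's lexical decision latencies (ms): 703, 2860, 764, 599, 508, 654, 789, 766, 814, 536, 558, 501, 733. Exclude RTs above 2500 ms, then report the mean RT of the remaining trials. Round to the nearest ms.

Excluded: 2860
Retained (n=12): Σ = 7925
Mean = 7925/12 = 660.4167

660 ms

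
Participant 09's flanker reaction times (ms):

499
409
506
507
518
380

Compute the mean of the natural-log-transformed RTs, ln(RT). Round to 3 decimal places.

ln(RT): 6.2126, 6.0137, 6.2265, 6.2285, 6.2500, 5.9402
Σ ln(RT) = 36.8715
Mean = 36.8715/6 = 6.14525

6.145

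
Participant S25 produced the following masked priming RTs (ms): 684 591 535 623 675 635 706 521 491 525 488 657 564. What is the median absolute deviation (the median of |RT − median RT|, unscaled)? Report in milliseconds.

Sorted: 488, 491, 521, 525, 535, 564, 591, 623, 635, 657, 675, 684, 706 → median = 591
|x − 591|: 93, 0, 56, 32, 84, 44, 115, 70, 100, 66, 103, 66, 27
Sorted deviations: 0, 27, 32, 44, 56, 66, 66, 70, 84, 93, 100, 103, 115 → MAD = 66

66 ms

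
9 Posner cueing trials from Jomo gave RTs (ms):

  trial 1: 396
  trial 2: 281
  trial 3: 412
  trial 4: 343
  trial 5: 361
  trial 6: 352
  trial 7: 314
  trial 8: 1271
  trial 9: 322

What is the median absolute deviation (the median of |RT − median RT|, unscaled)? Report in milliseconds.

Sorted: 281, 314, 322, 343, 352, 361, 396, 412, 1271 → median = 352
|x − 352|: 44, 71, 60, 9, 9, 0, 38, 919, 30
Sorted deviations: 0, 9, 9, 30, 38, 44, 60, 71, 919 → MAD = 38

38 ms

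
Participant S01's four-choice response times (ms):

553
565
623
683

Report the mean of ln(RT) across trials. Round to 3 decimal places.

6.403

ln(RT): 6.3154, 6.3368, 6.4345, 6.5265
Σ ln(RT) = 25.6132
Mean = 25.6132/4 = 6.40331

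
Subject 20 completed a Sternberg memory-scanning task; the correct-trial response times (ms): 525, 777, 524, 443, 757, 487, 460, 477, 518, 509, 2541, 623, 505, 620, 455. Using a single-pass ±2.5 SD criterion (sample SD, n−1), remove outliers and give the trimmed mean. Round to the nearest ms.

549 ms

n = 15, ΣRT = 10221, M = 681.400
Σ(x−M)² = 3853601.60; s = √(3853601.60/14) = 524.650
Cutoffs: 681.400 ± 2.5·524.650 → [-630.2, 1993.0]
Outside: 2541 → excluded.
Retained (n=14): Σ = 7680, mean = 7680/14 = 548.571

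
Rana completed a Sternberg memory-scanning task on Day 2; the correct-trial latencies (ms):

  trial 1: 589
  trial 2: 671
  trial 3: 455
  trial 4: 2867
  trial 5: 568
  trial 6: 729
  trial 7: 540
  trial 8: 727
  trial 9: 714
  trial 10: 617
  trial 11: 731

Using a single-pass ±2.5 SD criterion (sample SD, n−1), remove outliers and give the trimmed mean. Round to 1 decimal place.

n = 11, ΣRT = 9208, M = 837.091
Σ(x−M)² = 4614982.91; s = √(4614982.91/10) = 679.337
Cutoffs: 837.091 ± 2.5·679.337 → [-861.3, 2535.4]
Outside: 2867 → excluded.
Retained (n=10): Σ = 6341, mean = 6341/10 = 634.100

634.1 ms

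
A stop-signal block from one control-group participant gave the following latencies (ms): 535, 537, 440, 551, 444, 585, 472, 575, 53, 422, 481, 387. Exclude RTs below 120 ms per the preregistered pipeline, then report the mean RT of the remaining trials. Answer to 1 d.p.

493.5 ms

Excluded: 53
Retained (n=11): Σ = 5429
Mean = 5429/11 = 493.5455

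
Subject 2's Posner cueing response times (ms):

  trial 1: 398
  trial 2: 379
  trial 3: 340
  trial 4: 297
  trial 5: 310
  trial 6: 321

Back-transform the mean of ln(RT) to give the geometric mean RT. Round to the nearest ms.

ln(RT): 5.9865, 5.9375, 5.8289, 5.6937, 5.7366, 5.7714
Mean ln(RT) = 34.9547/6 = 5.82578
Geometric mean = exp(5.82578) = 338.93 ms

339 ms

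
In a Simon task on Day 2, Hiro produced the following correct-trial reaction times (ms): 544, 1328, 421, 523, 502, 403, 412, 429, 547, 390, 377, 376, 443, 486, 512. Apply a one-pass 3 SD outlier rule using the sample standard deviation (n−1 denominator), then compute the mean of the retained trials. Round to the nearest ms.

455 ms

n = 15, ΣRT = 7693, M = 512.867
Σ(x−M)² = 762407.73; s = √(762407.73/14) = 233.362
Cutoffs: 512.867 ± 3·233.362 → [-187.2, 1213.0]
Outside: 1328 → excluded.
Retained (n=14): Σ = 6365, mean = 6365/14 = 454.643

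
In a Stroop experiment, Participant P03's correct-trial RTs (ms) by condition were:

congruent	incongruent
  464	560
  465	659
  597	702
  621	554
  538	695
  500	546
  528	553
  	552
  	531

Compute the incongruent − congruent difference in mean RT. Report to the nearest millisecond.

64 ms

M(congruent) = 3713/7 = 530.429
M(incongruent) = 5352/9 = 594.667
Difference = 594.667 − 530.429 = 64.238 ms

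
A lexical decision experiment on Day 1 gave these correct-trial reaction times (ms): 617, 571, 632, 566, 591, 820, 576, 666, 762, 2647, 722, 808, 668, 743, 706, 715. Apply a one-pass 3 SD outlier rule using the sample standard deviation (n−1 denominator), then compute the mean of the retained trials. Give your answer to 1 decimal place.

n = 16, ΣRT = 12810, M = 800.625
Σ(x−M)² = 3736851.75; s = √(3736851.75/15) = 499.123
Cutoffs: 800.625 ± 3·499.123 → [-696.7, 2298.0]
Outside: 2647 → excluded.
Retained (n=15): Σ = 10163, mean = 10163/15 = 677.533

677.5 ms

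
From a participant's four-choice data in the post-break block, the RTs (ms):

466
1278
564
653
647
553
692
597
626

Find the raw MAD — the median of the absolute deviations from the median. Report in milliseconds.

62 ms

Sorted: 466, 553, 564, 597, 626, 647, 653, 692, 1278 → median = 626
|x − 626|: 160, 652, 62, 27, 21, 73, 66, 29, 0
Sorted deviations: 0, 21, 27, 29, 62, 66, 73, 160, 652 → MAD = 62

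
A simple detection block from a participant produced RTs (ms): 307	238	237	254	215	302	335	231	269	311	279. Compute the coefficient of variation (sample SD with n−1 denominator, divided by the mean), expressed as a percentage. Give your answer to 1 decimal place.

14.4%

n = 11, Σ = 2978, M = 270.7273
Σ(x−M)² = 15290.182; s = √(15290.182/10) = 39.1027
CV = 39.1027 / 270.7273 = 0.14444 = 14.444%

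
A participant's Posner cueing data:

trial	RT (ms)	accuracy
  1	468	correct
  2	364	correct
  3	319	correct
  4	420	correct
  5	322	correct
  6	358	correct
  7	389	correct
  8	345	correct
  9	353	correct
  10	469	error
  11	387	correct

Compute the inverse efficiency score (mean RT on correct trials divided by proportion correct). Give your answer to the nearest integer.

410 ms

Correct trials (n=10): 468, 364, 319, 420, 322, 358, 389, 345, 353, 387
Mean correct RT = 3725/10 = 372.5000 ms
Proportion correct = 10/11
IES = 372.5000 / (10/11) = 409.750 ms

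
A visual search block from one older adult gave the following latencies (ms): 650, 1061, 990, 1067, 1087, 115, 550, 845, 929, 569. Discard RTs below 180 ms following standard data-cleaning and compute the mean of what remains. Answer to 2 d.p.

Excluded: 115
Retained (n=9): Σ = 7748
Mean = 7748/9 = 860.8889

860.89 ms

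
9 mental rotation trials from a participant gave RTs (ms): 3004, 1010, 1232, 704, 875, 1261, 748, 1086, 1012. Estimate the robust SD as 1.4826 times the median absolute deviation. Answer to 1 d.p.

Sorted: 704, 748, 875, 1010, 1012, 1086, 1232, 1261, 3004 → median = 1012
|x − 1012| sorted: 0, 2, 74, 137, 220, 249, 264, 308, 1992 → MAD = 220
Robust SD ≈ 1.4826 × 220 = 326.172

326.2 ms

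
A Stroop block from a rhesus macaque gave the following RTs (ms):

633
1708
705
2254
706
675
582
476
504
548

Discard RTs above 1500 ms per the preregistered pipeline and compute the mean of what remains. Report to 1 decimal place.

Excluded: 1708, 2254
Retained (n=8): Σ = 4829
Mean = 4829/8 = 603.6250

603.6 ms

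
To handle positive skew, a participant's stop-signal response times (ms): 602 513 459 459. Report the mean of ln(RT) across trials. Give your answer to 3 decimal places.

ln(RT): 6.4003, 6.2403, 6.1291, 6.1291
Σ ln(RT) = 24.8986
Mean = 24.8986/4 = 6.22466

6.225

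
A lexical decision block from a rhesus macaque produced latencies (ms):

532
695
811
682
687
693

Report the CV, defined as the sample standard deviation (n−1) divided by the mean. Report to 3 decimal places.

0.130

n = 6, Σ = 4100, M = 683.3333
Σ(x−M)² = 39445.333; s = √(39445.333/5) = 88.8204
CV = 88.8204 / 683.3333 = 0.12998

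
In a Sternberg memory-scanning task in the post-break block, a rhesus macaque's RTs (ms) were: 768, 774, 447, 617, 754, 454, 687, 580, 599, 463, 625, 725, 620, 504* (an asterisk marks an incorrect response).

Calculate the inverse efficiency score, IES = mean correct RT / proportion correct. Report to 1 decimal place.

Correct trials (n=13): 768, 774, 447, 617, 754, 454, 687, 580, 599, 463, 625, 725, 620
Mean correct RT = 8113/13 = 624.0769 ms
Proportion correct = 13/14
IES = 624.0769 / (13/14) = 672.083 ms

672.1 ms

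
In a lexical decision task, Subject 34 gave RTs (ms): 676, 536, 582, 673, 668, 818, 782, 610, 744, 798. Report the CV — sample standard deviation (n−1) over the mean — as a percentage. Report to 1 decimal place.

13.9%

n = 10, Σ = 6887, M = 688.7000
Σ(x−M)² = 82160.100; s = √(82160.100/9) = 95.5453
CV = 95.5453 / 688.7000 = 0.13873 = 13.873%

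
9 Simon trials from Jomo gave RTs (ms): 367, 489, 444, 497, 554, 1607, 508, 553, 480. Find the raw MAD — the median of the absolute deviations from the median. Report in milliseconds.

53 ms

Sorted: 367, 444, 480, 489, 497, 508, 553, 554, 1607 → median = 497
|x − 497|: 130, 8, 53, 0, 57, 1110, 11, 56, 17
Sorted deviations: 0, 8, 11, 17, 53, 56, 57, 130, 1110 → MAD = 53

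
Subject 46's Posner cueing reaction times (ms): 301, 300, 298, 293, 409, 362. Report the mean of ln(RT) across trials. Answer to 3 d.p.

ln(RT): 5.7071, 5.7038, 5.6971, 5.6802, 6.0137, 5.8916
Σ ln(RT) = 34.6935
Mean = 34.6935/6 = 5.78225

5.782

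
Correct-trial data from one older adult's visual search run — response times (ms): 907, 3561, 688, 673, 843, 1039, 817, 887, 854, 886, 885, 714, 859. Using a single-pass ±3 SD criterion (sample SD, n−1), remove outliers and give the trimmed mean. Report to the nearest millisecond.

838 ms

n = 13, ΣRT = 13613, M = 1047.154
Σ(x−M)² = 6964379.69; s = √(6964379.69/12) = 761.817
Cutoffs: 1047.154 ± 3·761.817 → [-1238.3, 3332.6]
Outside: 3561 → excluded.
Retained (n=12): Σ = 10052, mean = 10052/12 = 837.667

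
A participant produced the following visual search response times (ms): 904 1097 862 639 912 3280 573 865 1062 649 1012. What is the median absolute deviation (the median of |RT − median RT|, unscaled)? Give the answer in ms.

Sorted: 573, 639, 649, 862, 865, 904, 912, 1012, 1062, 1097, 3280 → median = 904
|x − 904|: 0, 193, 42, 265, 8, 2376, 331, 39, 158, 255, 108
Sorted deviations: 0, 8, 39, 42, 108, 158, 193, 255, 265, 331, 2376 → MAD = 158

158 ms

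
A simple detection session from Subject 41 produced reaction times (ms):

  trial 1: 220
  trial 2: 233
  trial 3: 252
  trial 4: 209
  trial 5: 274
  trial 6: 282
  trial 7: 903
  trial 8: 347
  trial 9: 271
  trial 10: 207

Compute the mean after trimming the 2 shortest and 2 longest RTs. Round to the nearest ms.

255 ms

Sorted: 207, 209, 220, 233, 252, 271, 274, 282, 347, 903
Drop lowest 2 (207, 209) and highest 2 (347, 903)
Remaining (n=6): Σ = 1532, mean = 1532/6 = 255.333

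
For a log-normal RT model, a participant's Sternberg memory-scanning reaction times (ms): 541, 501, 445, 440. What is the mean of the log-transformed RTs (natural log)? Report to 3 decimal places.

ln(RT): 6.2934, 6.2166, 6.0981, 6.0868
Σ ln(RT) = 24.6949
Mean = 24.6949/4 = 6.17372

6.174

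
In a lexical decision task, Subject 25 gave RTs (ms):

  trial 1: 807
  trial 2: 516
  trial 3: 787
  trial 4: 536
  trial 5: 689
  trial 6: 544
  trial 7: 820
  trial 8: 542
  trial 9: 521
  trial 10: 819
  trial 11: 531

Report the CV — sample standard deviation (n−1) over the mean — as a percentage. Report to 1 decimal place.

n = 11, Σ = 7112, M = 646.5455
Σ(x−M)² = 186922.727; s = √(186922.727/10) = 136.7197
CV = 136.7197 / 646.5455 = 0.21146 = 21.146%

21.1%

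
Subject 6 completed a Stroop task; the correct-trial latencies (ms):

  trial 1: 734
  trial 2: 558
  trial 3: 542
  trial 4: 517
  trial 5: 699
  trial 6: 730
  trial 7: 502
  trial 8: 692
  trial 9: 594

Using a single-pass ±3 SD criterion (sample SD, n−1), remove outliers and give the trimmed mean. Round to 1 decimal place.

618.7 ms

n = 9, ΣRT = 5568, M = 618.667
Σ(x−M)² = 71642.00; s = √(71642.00/8) = 94.632
Cutoffs: 618.667 ± 3·94.632 → [334.8, 902.6]
No RTs fall outside the cutoffs; all 9 retained. Mean = 5568/9 = 618.667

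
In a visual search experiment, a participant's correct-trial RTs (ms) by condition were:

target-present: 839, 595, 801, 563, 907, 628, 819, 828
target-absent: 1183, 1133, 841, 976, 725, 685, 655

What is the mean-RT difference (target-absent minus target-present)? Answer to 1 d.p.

M(target-present) = 5980/8 = 747.500
M(target-absent) = 6198/7 = 885.429
Difference = 885.429 − 747.500 = 137.929 ms

137.9 ms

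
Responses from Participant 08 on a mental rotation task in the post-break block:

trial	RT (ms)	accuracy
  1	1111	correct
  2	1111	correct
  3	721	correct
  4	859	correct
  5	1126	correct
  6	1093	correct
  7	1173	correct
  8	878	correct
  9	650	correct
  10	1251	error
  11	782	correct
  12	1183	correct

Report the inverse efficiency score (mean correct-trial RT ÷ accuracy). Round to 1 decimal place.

Correct trials (n=11): 1111, 1111, 721, 859, 1126, 1093, 1173, 878, 650, 782, 1183
Mean correct RT = 10687/11 = 971.5455 ms
Proportion correct = 11/12
IES = 971.5455 / (11/12) = 1059.868 ms

1059.9 ms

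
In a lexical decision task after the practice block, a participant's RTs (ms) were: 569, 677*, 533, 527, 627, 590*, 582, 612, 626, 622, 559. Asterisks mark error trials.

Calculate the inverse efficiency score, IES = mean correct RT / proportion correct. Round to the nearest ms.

Correct trials (n=9): 569, 533, 527, 627, 582, 612, 626, 622, 559
Mean correct RT = 5257/9 = 584.1111 ms
Proportion correct = 9/11
IES = 584.1111 / (9/11) = 713.914 ms

714 ms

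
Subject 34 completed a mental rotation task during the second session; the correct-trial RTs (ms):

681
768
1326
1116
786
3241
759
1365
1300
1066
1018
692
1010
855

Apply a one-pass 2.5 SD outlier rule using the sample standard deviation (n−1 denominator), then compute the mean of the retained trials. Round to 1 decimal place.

n = 14, ΣRT = 15983, M = 1141.643
Σ(x−M)² = 5464291.21; s = √(5464291.21/13) = 648.329
Cutoffs: 1141.643 ± 2.5·648.329 → [-479.2, 2762.5]
Outside: 3241 → excluded.
Retained (n=13): Σ = 12742, mean = 12742/13 = 980.154

980.2 ms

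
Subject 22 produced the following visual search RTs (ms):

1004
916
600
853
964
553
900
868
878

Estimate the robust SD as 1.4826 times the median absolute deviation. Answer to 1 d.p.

56.3 ms

Sorted: 553, 600, 853, 868, 878, 900, 916, 964, 1004 → median = 878
|x − 878| sorted: 0, 10, 22, 25, 38, 86, 126, 278, 325 → MAD = 38
Robust SD ≈ 1.4826 × 38 = 56.339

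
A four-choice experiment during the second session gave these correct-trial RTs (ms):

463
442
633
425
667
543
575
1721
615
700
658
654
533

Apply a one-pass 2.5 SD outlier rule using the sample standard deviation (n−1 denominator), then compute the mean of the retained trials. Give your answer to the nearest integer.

n = 13, ΣRT = 8629, M = 663.769
Σ(x−M)² = 1308580.31; s = √(1308580.31/12) = 330.225
Cutoffs: 663.769 ± 2.5·330.225 → [-161.8, 1489.3]
Outside: 1721 → excluded.
Retained (n=12): Σ = 6908, mean = 6908/12 = 575.667

576 ms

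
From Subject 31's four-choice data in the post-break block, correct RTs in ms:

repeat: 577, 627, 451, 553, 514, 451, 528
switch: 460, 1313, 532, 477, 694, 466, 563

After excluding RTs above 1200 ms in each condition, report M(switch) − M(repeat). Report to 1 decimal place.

3.3 ms

switch: exclude 1313
M(repeat) = 3701/7 = 528.714
M(switch) = 3192/6 = 532.000
Difference = 532.000 − 528.714 = 3.286 ms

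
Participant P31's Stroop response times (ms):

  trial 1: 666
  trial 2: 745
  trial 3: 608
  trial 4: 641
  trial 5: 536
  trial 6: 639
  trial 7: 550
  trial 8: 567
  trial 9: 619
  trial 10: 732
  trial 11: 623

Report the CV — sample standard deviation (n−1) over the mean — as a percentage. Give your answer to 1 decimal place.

10.7%

n = 11, Σ = 6926, M = 629.6364
Σ(x−M)² = 44984.545; s = √(44984.545/10) = 67.0705
CV = 67.0705 / 629.6364 = 0.10652 = 10.652%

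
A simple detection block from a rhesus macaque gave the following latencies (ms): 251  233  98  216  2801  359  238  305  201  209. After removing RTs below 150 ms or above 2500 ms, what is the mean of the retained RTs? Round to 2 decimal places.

251.50 ms

Excluded: 98, 2801
Retained (n=8): Σ = 2012
Mean = 2012/8 = 251.5000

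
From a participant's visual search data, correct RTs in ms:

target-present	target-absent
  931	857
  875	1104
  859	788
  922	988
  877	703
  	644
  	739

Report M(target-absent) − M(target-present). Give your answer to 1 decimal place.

M(target-present) = 4464/5 = 892.800
M(target-absent) = 5823/7 = 831.857
Difference = 831.857 − 892.800 = -60.943 ms

-60.9 ms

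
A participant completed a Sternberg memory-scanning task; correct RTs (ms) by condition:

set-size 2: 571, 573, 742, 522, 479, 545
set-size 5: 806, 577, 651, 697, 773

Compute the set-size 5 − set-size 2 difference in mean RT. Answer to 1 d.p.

M(set-size 2) = 3432/6 = 572.000
M(set-size 5) = 3504/5 = 700.800
Difference = 700.800 − 572.000 = 128.800 ms

128.8 ms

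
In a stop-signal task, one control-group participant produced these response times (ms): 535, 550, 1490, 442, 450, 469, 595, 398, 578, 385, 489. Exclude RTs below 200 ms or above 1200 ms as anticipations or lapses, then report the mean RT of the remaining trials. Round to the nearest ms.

Excluded: 1490
Retained (n=10): Σ = 4891
Mean = 4891/10 = 489.1000

489 ms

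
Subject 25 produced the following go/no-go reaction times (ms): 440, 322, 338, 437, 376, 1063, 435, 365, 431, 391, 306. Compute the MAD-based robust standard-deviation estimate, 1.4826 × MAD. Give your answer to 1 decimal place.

68.2 ms

Sorted: 306, 322, 338, 365, 376, 391, 431, 435, 437, 440, 1063 → median = 391
|x − 391| sorted: 0, 15, 26, 40, 44, 46, 49, 53, 69, 85, 672 → MAD = 46
Robust SD ≈ 1.4826 × 46 = 68.200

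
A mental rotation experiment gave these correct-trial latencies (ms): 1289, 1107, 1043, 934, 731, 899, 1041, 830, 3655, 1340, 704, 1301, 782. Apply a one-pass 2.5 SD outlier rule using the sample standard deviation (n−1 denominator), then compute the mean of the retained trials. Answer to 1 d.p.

n = 13, ΣRT = 15656, M = 1204.308
Σ(x−M)² = 7062042.77; s = √(7062042.77/12) = 767.140
Cutoffs: 1204.308 ± 2.5·767.140 → [-713.5, 3122.2]
Outside: 3655 → excluded.
Retained (n=12): Σ = 12001, mean = 12001/12 = 1000.083

1000.1 ms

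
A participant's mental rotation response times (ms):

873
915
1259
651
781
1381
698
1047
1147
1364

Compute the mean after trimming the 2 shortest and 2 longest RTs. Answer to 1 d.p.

1003.7 ms

Sorted: 651, 698, 781, 873, 915, 1047, 1147, 1259, 1364, 1381
Drop lowest 2 (651, 698) and highest 2 (1364, 1381)
Remaining (n=6): Σ = 6022, mean = 6022/6 = 1003.667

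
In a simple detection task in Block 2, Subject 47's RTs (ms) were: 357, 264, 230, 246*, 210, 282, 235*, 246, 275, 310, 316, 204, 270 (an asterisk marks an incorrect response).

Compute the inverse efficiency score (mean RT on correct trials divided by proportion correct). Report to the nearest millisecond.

318 ms

Correct trials (n=11): 357, 264, 230, 210, 282, 246, 275, 310, 316, 204, 270
Mean correct RT = 2964/11 = 269.4545 ms
Proportion correct = 11/13
IES = 269.4545 / (11/13) = 318.446 ms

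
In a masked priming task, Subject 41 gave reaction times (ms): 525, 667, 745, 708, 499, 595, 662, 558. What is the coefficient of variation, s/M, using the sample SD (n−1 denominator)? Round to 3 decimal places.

n = 8, Σ = 4959, M = 619.8750
Σ(x−M)² = 55476.875; s = √(55476.875/7) = 89.0240
CV = 89.0240 / 619.8750 = 0.14362

0.144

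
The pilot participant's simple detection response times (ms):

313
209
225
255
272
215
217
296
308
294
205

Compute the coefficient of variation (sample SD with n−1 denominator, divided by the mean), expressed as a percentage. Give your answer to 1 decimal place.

16.7%

n = 11, Σ = 2809, M = 255.3636
Σ(x−M)² = 18222.545; s = √(18222.545/10) = 42.6879
CV = 42.6879 / 255.3636 = 0.16717 = 16.717%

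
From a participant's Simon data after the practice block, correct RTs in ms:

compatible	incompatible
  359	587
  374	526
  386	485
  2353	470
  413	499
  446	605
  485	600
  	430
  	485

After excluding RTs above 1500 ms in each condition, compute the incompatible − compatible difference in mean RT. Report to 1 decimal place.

compatible: exclude 2353
M(compatible) = 2463/6 = 410.500
M(incompatible) = 4687/9 = 520.778
Difference = 520.778 − 410.500 = 110.278 ms

110.3 ms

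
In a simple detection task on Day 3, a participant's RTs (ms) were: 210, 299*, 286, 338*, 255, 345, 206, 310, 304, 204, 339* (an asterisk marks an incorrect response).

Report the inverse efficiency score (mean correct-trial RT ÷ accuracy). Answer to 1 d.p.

Correct trials (n=8): 210, 286, 255, 345, 206, 310, 304, 204
Mean correct RT = 2120/8 = 265.0000 ms
Proportion correct = 8/11
IES = 265.0000 / (8/11) = 364.375 ms

364.4 ms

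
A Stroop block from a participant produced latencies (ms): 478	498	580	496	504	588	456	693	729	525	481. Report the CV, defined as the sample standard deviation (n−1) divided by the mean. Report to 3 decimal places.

0.165

n = 11, Σ = 6028, M = 548.0000
Σ(x−M)² = 81932.000; s = √(81932.000/10) = 90.5163
CV = 90.5163 / 548.0000 = 0.16518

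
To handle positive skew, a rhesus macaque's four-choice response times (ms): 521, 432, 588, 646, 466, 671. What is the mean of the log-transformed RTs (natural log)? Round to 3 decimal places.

6.304

ln(RT): 6.2558, 6.0684, 6.3767, 6.4708, 6.1442, 6.5088
Σ ln(RT) = 37.8247
Mean = 37.8247/6 = 6.30411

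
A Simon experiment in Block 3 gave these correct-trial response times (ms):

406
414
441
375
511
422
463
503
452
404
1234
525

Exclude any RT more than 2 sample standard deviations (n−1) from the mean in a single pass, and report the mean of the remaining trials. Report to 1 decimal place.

446.9 ms

n = 12, ΣRT = 6150, M = 512.500
Σ(x−M)² = 591947.00; s = √(591947.00/11) = 231.977
Cutoffs: 512.500 ± 2·231.977 → [48.5, 976.5]
Outside: 1234 → excluded.
Retained (n=11): Σ = 4916, mean = 4916/11 = 446.909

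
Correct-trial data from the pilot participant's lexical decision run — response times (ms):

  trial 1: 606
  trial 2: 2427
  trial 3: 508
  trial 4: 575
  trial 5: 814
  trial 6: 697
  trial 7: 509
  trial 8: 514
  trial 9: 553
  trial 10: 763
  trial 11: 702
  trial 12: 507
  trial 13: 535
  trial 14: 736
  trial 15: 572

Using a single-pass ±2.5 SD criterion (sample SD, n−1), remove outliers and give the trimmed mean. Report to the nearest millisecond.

614 ms

n = 15, ΣRT = 11018, M = 734.533
Σ(x−M)² = 3217783.73; s = √(3217783.73/14) = 479.418
Cutoffs: 734.533 ± 2.5·479.418 → [-464.0, 1933.1]
Outside: 2427 → excluded.
Retained (n=14): Σ = 8591, mean = 8591/14 = 613.643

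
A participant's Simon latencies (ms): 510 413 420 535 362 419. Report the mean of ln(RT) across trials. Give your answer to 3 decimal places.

6.085

ln(RT): 6.2344, 6.0234, 6.0403, 6.2823, 5.8916, 6.0379
Σ ln(RT) = 36.5099
Mean = 36.5099/6 = 6.08498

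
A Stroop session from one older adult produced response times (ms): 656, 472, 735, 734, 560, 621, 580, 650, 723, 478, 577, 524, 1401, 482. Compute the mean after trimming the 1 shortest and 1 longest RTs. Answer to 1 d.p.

610.0 ms

Sorted: 472, 478, 482, 524, 560, 577, 580, 621, 650, 656, 723, 734, 735, 1401
Drop lowest 1 (472) and highest 1 (1401)
Remaining (n=12): Σ = 7320, mean = 7320/12 = 610.000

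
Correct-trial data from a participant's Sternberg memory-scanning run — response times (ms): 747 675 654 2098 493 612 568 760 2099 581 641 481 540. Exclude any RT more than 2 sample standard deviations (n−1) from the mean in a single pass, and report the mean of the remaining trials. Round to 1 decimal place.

n = 13, ΣRT = 10949, M = 842.231
Σ(x−M)² = 3816390.31; s = √(3816390.31/12) = 563.944
Cutoffs: 842.231 ± 2·563.944 → [-285.7, 1970.1]
Outside: 2098, 2099 → excluded.
Retained (n=11): Σ = 6752, mean = 6752/11 = 613.818

613.8 ms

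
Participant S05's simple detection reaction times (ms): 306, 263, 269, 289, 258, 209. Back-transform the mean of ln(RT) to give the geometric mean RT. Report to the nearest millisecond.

ln(RT): 5.7236, 5.5722, 5.5947, 5.6664, 5.5530, 5.3423
Mean ln(RT) = 33.4522/6 = 5.57536
Geometric mean = exp(5.57536) = 263.85 ms

264 ms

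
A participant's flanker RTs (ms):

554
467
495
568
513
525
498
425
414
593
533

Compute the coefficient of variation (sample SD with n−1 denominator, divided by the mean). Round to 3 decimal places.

0.111

n = 11, Σ = 5585, M = 507.7273
Σ(x−M)² = 31554.182; s = √(31554.182/10) = 56.1731
CV = 56.1731 / 507.7273 = 0.11064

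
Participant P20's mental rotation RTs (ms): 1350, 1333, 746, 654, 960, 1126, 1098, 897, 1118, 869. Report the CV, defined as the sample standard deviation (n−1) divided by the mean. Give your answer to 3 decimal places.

0.228

n = 10, Σ = 10151, M = 1015.1000
Σ(x−M)² = 484114.900; s = √(484114.900/9) = 231.9279
CV = 231.9279 / 1015.1000 = 0.22848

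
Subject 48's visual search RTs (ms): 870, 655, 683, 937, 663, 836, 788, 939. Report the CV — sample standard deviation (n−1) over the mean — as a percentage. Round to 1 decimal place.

14.8%

n = 8, Σ = 6371, M = 796.3750
Σ(x−M)² = 97807.875; s = √(97807.875/7) = 118.2056
CV = 118.2056 / 796.3750 = 0.14843 = 14.843%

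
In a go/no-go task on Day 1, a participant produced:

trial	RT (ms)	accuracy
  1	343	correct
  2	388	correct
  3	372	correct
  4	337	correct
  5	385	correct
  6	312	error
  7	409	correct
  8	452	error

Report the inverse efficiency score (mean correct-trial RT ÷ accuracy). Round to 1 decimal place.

496.4 ms

Correct trials (n=6): 343, 388, 372, 337, 385, 409
Mean correct RT = 2234/6 = 372.3333 ms
Proportion correct = 6/8
IES = 372.3333 / (6/8) = 496.444 ms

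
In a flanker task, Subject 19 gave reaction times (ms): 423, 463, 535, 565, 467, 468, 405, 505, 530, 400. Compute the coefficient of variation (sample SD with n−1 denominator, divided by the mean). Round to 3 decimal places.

n = 10, Σ = 4761, M = 476.1000
Σ(x−M)² = 29098.900; s = √(29098.900/9) = 56.8613
CV = 56.8613 / 476.1000 = 0.11943

0.119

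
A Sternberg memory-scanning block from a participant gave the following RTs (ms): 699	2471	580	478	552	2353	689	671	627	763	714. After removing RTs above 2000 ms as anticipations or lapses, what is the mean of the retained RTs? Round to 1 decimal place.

Excluded: 2353, 2471
Retained (n=9): Σ = 5773
Mean = 5773/9 = 641.4444

641.4 ms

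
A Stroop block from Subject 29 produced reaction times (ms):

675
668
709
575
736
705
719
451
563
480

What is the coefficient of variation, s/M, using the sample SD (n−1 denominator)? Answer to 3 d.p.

n = 10, Σ = 6281, M = 628.1000
Σ(x−M)² = 96510.900; s = √(96510.900/9) = 103.5540
CV = 103.5540 / 628.1000 = 0.16487

0.165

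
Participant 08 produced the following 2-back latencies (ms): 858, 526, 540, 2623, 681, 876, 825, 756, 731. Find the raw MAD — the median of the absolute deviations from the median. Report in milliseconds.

Sorted: 526, 540, 681, 731, 756, 825, 858, 876, 2623 → median = 756
|x − 756|: 102, 230, 216, 1867, 75, 120, 69, 0, 25
Sorted deviations: 0, 25, 69, 75, 102, 120, 216, 230, 1867 → MAD = 102

102 ms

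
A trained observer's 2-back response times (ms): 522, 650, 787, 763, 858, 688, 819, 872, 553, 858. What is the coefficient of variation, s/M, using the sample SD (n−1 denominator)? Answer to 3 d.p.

n = 10, Σ = 7370, M = 737.0000
Σ(x−M)² = 147458.000; s = √(147458.000/9) = 128.0009
CV = 128.0009 / 737.0000 = 0.17368

0.174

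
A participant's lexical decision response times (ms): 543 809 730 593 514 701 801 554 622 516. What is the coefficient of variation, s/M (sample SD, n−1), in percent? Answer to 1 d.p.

17.9%

n = 10, Σ = 6383, M = 638.3000
Σ(x−M)² = 116864.100; s = √(116864.100/9) = 113.9513
CV = 113.9513 / 638.3000 = 0.17852 = 17.852%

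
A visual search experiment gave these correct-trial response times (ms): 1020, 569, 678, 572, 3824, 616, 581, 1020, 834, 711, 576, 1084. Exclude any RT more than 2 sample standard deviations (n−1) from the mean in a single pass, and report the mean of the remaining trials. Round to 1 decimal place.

751.0 ms

n = 12, ΣRT = 12085, M = 1007.083
Σ(x−M)² = 9068728.92; s = √(9068728.92/11) = 907.981
Cutoffs: 1007.083 ± 2·907.981 → [-808.9, 2823.0]
Outside: 3824 → excluded.
Retained (n=11): Σ = 8261, mean = 8261/11 = 751.000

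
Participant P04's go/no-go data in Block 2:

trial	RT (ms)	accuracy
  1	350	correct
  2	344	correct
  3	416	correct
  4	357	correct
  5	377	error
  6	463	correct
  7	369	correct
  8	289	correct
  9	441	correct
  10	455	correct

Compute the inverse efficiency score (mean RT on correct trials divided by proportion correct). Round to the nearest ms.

430 ms

Correct trials (n=9): 350, 344, 416, 357, 463, 369, 289, 441, 455
Mean correct RT = 3484/9 = 387.1111 ms
Proportion correct = 9/10
IES = 387.1111 / (9/10) = 430.123 ms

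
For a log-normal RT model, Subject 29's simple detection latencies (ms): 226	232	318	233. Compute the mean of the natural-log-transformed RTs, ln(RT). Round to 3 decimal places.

ln(RT): 5.4205, 5.4467, 5.7621, 5.4510
Σ ln(RT) = 22.0804
Mean = 22.0804/4 = 5.52009

5.520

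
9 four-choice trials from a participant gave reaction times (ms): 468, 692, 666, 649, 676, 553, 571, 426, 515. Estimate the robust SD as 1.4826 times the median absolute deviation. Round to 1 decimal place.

140.8 ms

Sorted: 426, 468, 515, 553, 571, 649, 666, 676, 692 → median = 571
|x − 571| sorted: 0, 18, 56, 78, 95, 103, 105, 121, 145 → MAD = 95
Robust SD ≈ 1.4826 × 95 = 140.847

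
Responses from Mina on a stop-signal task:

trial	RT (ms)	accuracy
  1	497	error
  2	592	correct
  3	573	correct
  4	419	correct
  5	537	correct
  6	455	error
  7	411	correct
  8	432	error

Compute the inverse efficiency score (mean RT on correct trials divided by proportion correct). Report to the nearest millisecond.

810 ms

Correct trials (n=5): 592, 573, 419, 537, 411
Mean correct RT = 2532/5 = 506.4000 ms
Proportion correct = 5/8
IES = 506.4000 / (5/8) = 810.240 ms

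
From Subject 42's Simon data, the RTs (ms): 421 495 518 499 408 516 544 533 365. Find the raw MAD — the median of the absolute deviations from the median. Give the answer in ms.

Sorted: 365, 408, 421, 495, 499, 516, 518, 533, 544 → median = 499
|x − 499|: 78, 4, 19, 0, 91, 17, 45, 34, 134
Sorted deviations: 0, 4, 17, 19, 34, 45, 78, 91, 134 → MAD = 34

34 ms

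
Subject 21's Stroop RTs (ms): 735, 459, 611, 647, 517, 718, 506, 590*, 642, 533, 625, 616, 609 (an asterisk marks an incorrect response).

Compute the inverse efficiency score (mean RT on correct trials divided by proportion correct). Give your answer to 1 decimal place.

651.6 ms

Correct trials (n=12): 735, 459, 611, 647, 517, 718, 506, 642, 533, 625, 616, 609
Mean correct RT = 7218/12 = 601.5000 ms
Proportion correct = 12/13
IES = 601.5000 / (12/13) = 651.625 ms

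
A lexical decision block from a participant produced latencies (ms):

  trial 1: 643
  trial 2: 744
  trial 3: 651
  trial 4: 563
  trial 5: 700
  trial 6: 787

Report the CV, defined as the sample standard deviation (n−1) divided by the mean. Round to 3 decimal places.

n = 6, Σ = 4088, M = 681.3333
Σ(x−M)² = 31833.333; s = √(31833.333/5) = 79.7914
CV = 79.7914 / 681.3333 = 0.11711

0.117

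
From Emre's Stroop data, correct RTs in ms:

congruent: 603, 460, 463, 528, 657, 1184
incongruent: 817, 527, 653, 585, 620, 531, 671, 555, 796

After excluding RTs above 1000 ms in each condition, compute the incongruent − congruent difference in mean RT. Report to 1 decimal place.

congruent: exclude 1184
M(congruent) = 2711/5 = 542.200
M(incongruent) = 5755/9 = 639.444
Difference = 639.444 − 542.200 = 97.244 ms

97.2 ms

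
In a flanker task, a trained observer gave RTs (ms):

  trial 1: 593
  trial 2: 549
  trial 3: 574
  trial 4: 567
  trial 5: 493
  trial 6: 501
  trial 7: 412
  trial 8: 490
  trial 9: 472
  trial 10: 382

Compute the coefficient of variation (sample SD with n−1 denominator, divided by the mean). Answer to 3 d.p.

0.138

n = 10, Σ = 5033, M = 503.3000
Σ(x−M)² = 43508.100; s = √(43508.100/9) = 69.5287
CV = 69.5287 / 503.3000 = 0.13815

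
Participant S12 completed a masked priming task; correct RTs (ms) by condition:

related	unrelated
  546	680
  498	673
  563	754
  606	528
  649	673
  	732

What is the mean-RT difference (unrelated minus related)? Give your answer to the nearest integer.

101 ms

M(related) = 2862/5 = 572.400
M(unrelated) = 4040/6 = 673.333
Difference = 673.333 − 572.400 = 100.933 ms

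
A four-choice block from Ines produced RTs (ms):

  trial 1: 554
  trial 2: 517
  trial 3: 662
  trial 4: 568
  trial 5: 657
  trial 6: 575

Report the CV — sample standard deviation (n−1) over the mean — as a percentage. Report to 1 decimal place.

9.9%

n = 6, Σ = 3533, M = 588.8333
Σ(x−M)² = 16998.833; s = √(16998.833/5) = 58.3075
CV = 58.3075 / 588.8333 = 0.09902 = 9.902%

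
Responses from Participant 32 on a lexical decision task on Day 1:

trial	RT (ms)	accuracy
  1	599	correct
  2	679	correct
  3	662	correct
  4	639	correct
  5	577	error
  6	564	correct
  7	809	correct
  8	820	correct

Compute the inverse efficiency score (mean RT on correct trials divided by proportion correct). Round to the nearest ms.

Correct trials (n=7): 599, 679, 662, 639, 564, 809, 820
Mean correct RT = 4772/7 = 681.7143 ms
Proportion correct = 7/8
IES = 681.7143 / (7/8) = 779.102 ms

779 ms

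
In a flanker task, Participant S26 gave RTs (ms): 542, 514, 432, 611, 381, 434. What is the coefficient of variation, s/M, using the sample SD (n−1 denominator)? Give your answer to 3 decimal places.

0.175

n = 6, Σ = 2914, M = 485.6667
Σ(x−M)² = 36189.333; s = √(36189.333/5) = 85.0757
CV = 85.0757 / 485.6667 = 0.17517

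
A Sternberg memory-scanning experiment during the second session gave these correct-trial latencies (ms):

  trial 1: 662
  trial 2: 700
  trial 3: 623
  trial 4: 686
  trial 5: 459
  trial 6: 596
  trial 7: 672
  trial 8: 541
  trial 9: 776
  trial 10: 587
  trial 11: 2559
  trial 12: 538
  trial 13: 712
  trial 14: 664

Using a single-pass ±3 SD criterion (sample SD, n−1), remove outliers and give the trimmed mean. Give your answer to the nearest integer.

n = 14, ΣRT = 10775, M = 769.643
Σ(x−M)² = 3536739.21; s = √(3536739.21/13) = 521.591
Cutoffs: 769.643 ± 3·521.591 → [-795.1, 2334.4]
Outside: 2559 → excluded.
Retained (n=13): Σ = 8216, mean = 8216/13 = 632.000

632 ms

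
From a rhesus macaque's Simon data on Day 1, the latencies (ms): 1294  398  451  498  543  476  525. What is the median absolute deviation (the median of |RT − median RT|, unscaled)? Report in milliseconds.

45 ms

Sorted: 398, 451, 476, 498, 525, 543, 1294 → median = 498
|x − 498|: 796, 100, 47, 0, 45, 22, 27
Sorted deviations: 0, 22, 27, 45, 47, 100, 796 → MAD = 45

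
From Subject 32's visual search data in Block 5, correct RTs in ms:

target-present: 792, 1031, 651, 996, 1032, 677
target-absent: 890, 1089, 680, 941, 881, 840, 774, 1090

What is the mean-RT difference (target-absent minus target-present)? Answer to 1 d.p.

M(target-present) = 5179/6 = 863.167
M(target-absent) = 7185/8 = 898.125
Difference = 898.125 − 863.167 = 34.958 ms

35.0 ms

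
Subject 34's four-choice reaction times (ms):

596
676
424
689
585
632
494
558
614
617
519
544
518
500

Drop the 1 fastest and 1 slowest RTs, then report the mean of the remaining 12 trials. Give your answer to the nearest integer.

571 ms

Sorted: 424, 494, 500, 518, 519, 544, 558, 585, 596, 614, 617, 632, 676, 689
Drop lowest 1 (424) and highest 1 (689)
Remaining (n=12): Σ = 6853, mean = 6853/12 = 571.083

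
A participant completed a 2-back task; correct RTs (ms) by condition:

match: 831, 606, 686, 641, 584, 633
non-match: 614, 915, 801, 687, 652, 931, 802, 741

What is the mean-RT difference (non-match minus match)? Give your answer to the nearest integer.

104 ms

M(match) = 3981/6 = 663.500
M(non-match) = 6143/8 = 767.875
Difference = 767.875 − 663.500 = 104.375 ms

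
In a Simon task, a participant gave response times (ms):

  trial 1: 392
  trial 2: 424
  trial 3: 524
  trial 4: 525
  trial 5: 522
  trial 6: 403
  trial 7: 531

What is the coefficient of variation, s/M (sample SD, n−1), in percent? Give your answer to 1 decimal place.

n = 7, Σ = 3321, M = 474.4286
Σ(x−M)² = 24917.714; s = √(24917.714/6) = 64.4434
CV = 64.4434 / 474.4286 = 0.13583 = 13.583%

13.6%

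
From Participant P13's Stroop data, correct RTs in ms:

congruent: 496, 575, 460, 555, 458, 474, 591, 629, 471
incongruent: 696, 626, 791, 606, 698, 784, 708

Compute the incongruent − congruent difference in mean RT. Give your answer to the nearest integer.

178 ms

M(congruent) = 4709/9 = 523.222
M(incongruent) = 4909/7 = 701.286
Difference = 701.286 − 523.222 = 178.063 ms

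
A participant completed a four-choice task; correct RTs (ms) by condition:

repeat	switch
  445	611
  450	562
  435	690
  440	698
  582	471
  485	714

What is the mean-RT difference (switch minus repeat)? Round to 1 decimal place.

151.5 ms

M(repeat) = 2837/6 = 472.833
M(switch) = 3746/6 = 624.333
Difference = 624.333 − 472.833 = 151.500 ms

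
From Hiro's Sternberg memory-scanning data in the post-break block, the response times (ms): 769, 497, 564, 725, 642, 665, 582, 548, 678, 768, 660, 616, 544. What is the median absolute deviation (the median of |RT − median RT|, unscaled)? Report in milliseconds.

Sorted: 497, 544, 548, 564, 582, 616, 642, 660, 665, 678, 725, 768, 769 → median = 642
|x − 642|: 127, 145, 78, 83, 0, 23, 60, 94, 36, 126, 18, 26, 98
Sorted deviations: 0, 18, 23, 26, 36, 60, 78, 83, 94, 98, 126, 127, 145 → MAD = 78

78 ms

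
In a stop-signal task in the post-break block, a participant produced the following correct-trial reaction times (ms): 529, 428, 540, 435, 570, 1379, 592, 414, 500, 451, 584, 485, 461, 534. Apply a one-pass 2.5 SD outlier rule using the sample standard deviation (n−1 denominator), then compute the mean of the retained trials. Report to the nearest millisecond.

502 ms

n = 14, ΣRT = 7902, M = 564.429
Σ(x−M)² = 759495.43; s = √(759495.43/13) = 241.708
Cutoffs: 564.429 ± 2.5·241.708 → [-39.8, 1168.7]
Outside: 1379 → excluded.
Retained (n=13): Σ = 6523, mean = 6523/13 = 501.769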